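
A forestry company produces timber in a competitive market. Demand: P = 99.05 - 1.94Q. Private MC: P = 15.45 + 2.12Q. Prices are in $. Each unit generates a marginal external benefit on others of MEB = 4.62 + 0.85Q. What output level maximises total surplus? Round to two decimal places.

Social marginal cost = private MC − MEB = 10.83 + 1.27Q.
Set SMC = demand: 10.83 + 1.27Q = 99.05 - 1.94Q → Q* = 27.4829.

Q* = 27.48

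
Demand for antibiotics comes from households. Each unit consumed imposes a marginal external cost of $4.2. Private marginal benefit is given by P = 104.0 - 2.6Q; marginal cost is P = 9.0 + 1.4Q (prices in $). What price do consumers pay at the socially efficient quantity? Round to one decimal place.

Social marginal benefit = demand − MEC = 99.8 - 2.6Q.
Set SMB = MC: 99.8 - 2.6Q = 9.0 + 1.4Q → Q* = 22.7000.
Consumer price on the demand curve at Q*: 104.0 − 2.6×22.7000 = 44.9800.

P = $45.0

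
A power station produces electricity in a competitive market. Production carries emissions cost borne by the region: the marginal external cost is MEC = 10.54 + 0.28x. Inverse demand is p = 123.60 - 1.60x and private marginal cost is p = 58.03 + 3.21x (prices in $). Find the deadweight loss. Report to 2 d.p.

DWL = $20.25

Market equilibrium (private): 58.03 + 3.21x = 123.60 - 1.60x → x_m = 13.6320.
Social marginal cost = private MC + MEC = 68.57 + 3.49x.
Set SMC = demand: 68.57 + 3.49x = 123.60 - 1.60x → x* = 10.8114.
The welfare-loss triangle has base |x_m − x*| and height MEC(x_m) (the vertical gap between SMC and demand is zero at x* and MEC at x_m).
DWL = ½ × 2.8206 × 14.3570 = 20.2477.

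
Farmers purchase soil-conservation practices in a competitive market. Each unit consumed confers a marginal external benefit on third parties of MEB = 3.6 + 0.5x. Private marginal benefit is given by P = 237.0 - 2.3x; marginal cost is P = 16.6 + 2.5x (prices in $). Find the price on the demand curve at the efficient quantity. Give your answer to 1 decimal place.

Social marginal benefit = demand + MEB = 240.6 - 1.8x.
Set SMB = MC: 240.6 - 1.8x = 16.6 + 2.5x → x* = 52.0930.
Consumer price on the demand curve at x*: 237.0 − 2.3×52.0930 = 117.1861.

P = $117.2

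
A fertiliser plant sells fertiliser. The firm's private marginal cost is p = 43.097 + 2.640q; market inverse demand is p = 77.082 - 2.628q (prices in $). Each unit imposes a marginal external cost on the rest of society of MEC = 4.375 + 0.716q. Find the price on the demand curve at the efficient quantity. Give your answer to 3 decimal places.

P = $64.078

Social marginal cost = private MC + MEC = 47.472 + 3.356q.
Set SMC = demand: 47.472 + 3.356q = 77.082 - 2.628q → q* = 4.9482.
Consumer price on the demand curve at q*: 77.082 − 2.628×4.9482 = 64.0781.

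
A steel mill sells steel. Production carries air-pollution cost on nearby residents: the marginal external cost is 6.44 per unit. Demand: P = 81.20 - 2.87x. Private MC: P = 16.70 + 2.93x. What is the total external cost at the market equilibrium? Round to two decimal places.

Market equilibrium (private): 16.70 + 2.93x = 81.20 - 2.87x → x_m = 11.1207.
Total external cost = MEC × x_m = 6.44 × 11.1207 = 71.6173.

71.62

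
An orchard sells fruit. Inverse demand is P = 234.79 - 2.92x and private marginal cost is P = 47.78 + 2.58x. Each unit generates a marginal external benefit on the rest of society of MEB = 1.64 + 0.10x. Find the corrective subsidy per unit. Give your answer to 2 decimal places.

Social marginal cost = private MC − MEB = 46.14 + 2.48x.
Set SMC = demand: 46.14 + 2.48x = 234.79 - 2.92x → x* = 34.9352.
The Pigouvian subsidy equals MEB at x*: 1.64 + 0.10×34.9352 = 5.1335.

subsidy = 5.13 per unit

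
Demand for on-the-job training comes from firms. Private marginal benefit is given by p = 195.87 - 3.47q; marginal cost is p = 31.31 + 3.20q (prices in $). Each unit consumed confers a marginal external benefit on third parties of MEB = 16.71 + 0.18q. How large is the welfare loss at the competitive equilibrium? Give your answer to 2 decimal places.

Market equilibrium (private): 31.31 + 3.20q = 195.87 - 3.47q → q_m = 24.6717.
Social marginal benefit = demand + MEB = 212.58 - 3.29q.
Set SMB = MC: 212.58 - 3.29q = 31.31 + 3.20q → q* = 27.9307.
Between q* and q_m the wedge SMB − MC runs linearly from 0 to MEB(q_m), so the loss is a triangle.
DWL = ½ × 3.2590 × 21.1509 = 34.4654.

DWL = $34.47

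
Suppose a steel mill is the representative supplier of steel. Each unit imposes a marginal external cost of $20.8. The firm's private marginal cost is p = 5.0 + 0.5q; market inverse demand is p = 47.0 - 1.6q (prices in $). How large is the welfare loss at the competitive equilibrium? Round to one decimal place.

DWL = $103.0

Market equilibrium (private): 5.0 + 0.5q = 47.0 - 1.6q → q_m = 20.0000.
Social marginal cost = private MC + MEC = 25.8 + 0.5q.
Set SMC = demand: 25.8 + 0.5q = 47.0 - 1.6q → q* = 10.0952.
The welfare-loss triangle has base |q_m − q*| and height MEC(q_m) (the vertical gap between SMC and demand is zero at q* and MEC at q_m).
DWL = ½ × 9.9048 × 20.8000 = 103.0099.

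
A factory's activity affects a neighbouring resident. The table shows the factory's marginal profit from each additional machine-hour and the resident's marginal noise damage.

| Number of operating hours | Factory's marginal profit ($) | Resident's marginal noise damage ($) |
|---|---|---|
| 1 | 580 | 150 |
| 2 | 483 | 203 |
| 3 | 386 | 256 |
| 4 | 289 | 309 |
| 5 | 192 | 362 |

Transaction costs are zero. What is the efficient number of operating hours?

Bargaining reaches the level where marginal profit last exceeds marginal noise damage.
That holds through level 3 (386 ≥ 256) but not at 4 (289 < 309).

3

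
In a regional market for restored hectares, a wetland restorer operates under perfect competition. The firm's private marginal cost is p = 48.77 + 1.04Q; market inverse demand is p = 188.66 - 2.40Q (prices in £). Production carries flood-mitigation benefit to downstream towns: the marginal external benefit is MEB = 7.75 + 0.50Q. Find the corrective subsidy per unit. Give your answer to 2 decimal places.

subsidy = £32.86 per unit

Social marginal cost = private MC − MEB = 41.02 + 0.54Q.
Set SMC = demand: 41.02 + 0.54Q = 188.66 - 2.40Q → Q* = 50.2177.
The Pigouvian subsidy equals MEB at Q*: 7.75 + 0.50×50.2177 = 32.8589.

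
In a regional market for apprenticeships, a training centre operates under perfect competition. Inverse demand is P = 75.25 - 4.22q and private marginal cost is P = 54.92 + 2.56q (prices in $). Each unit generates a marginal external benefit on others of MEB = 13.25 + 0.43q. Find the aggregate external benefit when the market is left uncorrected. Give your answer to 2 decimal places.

$41.66

Market equilibrium (private): 54.92 + 2.56q = 75.25 - 4.22q → q_m = 2.9985.
Total external benefit = ∫₀^{q_m} (13.25 + 0.43q) dq = 13.25×2.9985 + ½×0.43×2.9985² = 41.6632.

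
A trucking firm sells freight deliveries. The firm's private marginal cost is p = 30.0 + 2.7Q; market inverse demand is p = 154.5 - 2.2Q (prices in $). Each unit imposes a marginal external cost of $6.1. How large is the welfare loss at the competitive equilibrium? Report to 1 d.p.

DWL = $3.8

Market equilibrium (private): 30.0 + 2.7Q = 154.5 - 2.2Q → Q_m = 25.4082.
Social marginal cost = private MC + MEC = 36.1 + 2.7Q.
Set SMC = demand: 36.1 + 2.7Q = 154.5 - 2.2Q → Q* = 24.1633.
Height of the DWL triangle at Q_m is SMC(Q_m) − demand(Q_m) = MEC(Q_m) = 6.1000.
DWL = ½ × 1.2449 × 6.1000 = 3.7969.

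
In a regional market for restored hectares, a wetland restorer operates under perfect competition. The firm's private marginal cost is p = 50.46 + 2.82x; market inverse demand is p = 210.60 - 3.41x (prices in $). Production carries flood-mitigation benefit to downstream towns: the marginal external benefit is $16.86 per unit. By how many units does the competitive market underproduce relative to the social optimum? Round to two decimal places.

2.71 units

Market equilibrium (private): 50.46 + 2.82x = 210.60 - 3.41x → x_m = 25.7047.
Social marginal cost = private MC − MEB = 33.60 + 2.82x.
Set SMC = demand: 33.60 + 2.82x = 210.60 - 3.41x → x* = 28.4109.
Gap = |25.7047 − 28.4109| = 2.7062.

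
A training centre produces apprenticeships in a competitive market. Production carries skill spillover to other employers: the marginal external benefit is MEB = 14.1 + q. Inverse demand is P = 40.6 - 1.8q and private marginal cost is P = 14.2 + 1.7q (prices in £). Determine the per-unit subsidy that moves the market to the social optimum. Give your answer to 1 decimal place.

Social marginal cost = private MC − MEB = 0.1 + 0.7q.
Set SMC = demand: 0.1 + 0.7q = 40.6 - 1.8q → q* = 16.2000.
The Pigouvian subsidy equals MEB at q*: 14.1 + 1.0×16.2000 = 30.3000.

subsidy = £30.3 per unit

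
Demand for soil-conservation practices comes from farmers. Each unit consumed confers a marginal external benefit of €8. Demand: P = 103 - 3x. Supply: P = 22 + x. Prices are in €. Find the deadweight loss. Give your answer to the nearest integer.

DWL = €8

Market equilibrium (private): 22 + x = 103 - 3x → x_m = 20.2500.
Social marginal benefit = demand + MEB = 111 - 3x.
Set SMB = MC: 111 - 3x = 22 + x → x* = 22.2500.
The welfare-loss triangle has base |x_m − x*| and height MEB(x_m) (the vertical gap between SMB and MC is zero at x* and MEB at x_m).
DWL = ½ × 2.0000 × 8.0000 = 8.0000.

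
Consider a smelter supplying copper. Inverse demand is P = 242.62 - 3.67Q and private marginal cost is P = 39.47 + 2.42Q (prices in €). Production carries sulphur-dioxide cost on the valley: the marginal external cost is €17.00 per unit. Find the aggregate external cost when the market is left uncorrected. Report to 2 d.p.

€567.09

Market equilibrium (private): 39.47 + 2.42Q = 242.62 - 3.67Q → Q_m = 33.3580.
Total external cost = MEC × Q_m = 17.00 × 33.3580 = 567.0860.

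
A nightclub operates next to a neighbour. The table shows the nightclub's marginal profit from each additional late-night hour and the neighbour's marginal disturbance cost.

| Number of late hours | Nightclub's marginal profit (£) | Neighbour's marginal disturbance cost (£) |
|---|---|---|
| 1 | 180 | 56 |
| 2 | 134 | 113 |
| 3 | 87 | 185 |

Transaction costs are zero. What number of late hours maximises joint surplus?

Bargaining reaches the level where marginal profit last exceeds marginal disturbance cost.
That holds through level 2 (134 ≥ 113) but not at 3 (87 < 185).

2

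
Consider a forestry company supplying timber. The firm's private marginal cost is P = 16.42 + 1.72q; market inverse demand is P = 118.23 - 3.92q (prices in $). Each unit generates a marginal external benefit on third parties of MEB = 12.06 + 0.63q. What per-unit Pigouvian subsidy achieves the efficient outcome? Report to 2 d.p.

subsidy = $26.38 per unit

Social marginal cost = private MC − MEB = 4.36 + 1.09q.
Set SMC = demand: 4.36 + 1.09q = 118.23 - 3.92q → q* = 22.7285.
The Pigouvian subsidy equals MEB at q*: 12.06 + 0.63×22.7285 = 26.3790.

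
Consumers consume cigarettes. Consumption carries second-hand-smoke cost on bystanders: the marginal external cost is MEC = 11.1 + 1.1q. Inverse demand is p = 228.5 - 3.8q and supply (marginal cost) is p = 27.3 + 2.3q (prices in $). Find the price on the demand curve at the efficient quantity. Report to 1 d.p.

Social marginal benefit = demand − MEC = 217.4 - 4.9q.
Set SMB = MC: 217.4 - 4.9q = 27.3 + 2.3q → q* = 26.4028.
Consumer price on the demand curve at q*: 228.5 − 3.8×26.4028 = 128.1694.

P = $128.2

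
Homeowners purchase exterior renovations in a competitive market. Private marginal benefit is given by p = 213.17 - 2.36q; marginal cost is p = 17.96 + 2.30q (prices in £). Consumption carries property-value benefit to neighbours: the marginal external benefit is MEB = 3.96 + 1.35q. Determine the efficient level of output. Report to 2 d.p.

Social marginal benefit = demand + MEB = 217.13 - 1.01q.
Set SMB = MC: 217.13 - 1.01q = 17.96 + 2.30q → q* = 60.1722.

q* = 60.17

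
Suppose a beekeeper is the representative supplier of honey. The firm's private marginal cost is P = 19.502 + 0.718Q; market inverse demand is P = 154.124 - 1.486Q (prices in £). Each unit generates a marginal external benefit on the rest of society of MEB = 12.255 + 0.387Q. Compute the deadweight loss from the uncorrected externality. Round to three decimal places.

DWL = £354.520

Market equilibrium (private): 19.502 + 0.718Q = 154.124 - 1.486Q → Q_m = 61.0808.
Social marginal cost = private MC − MEB = 7.247 + 0.331Q.
Set SMC = demand: 7.247 + 0.331Q = 154.124 - 1.486Q → Q* = 80.8349.
The loss is the area between SMC and demand from Q* to Q_m; with linear curves that's a triangle of height MEB(Q_m).
DWL = ½ × 19.7541 × 35.8933 = 354.5199.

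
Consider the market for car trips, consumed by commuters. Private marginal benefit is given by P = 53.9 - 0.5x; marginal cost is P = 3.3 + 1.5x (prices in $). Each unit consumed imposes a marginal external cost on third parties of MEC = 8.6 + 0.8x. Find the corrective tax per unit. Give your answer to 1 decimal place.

Social marginal benefit = demand − MEC = 45.3 - 1.3x.
Set SMB = MC: 45.3 - 1.3x = 3.3 + 1.5x → x* = 15.0000.
The Pigouvian tax equals MEC at x*: 8.6 + 0.8×15.0000 = 20.6000.

tax = $20.6 per unit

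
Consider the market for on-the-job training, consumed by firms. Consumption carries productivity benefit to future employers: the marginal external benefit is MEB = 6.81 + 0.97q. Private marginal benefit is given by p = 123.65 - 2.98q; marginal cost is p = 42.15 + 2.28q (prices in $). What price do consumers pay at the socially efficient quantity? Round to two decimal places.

Social marginal benefit = demand + MEB = 130.46 - 2.01q.
Set SMB = MC: 130.46 - 2.01q = 42.15 + 2.28q → q* = 20.5851.
Consumer price on the demand curve at q*: 123.65 − 2.98×20.5851 = 62.3064.

P = $62.31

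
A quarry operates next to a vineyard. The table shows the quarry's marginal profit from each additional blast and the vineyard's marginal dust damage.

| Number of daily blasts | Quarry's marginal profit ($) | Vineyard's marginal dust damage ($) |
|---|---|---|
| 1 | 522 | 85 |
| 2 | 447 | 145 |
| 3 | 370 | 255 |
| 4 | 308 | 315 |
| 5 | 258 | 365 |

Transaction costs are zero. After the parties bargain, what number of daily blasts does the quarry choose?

3

Bargaining reaches the level where marginal profit last exceeds marginal dust damage.
That holds through level 3 (370 ≥ 255) but not at 4 (308 < 315).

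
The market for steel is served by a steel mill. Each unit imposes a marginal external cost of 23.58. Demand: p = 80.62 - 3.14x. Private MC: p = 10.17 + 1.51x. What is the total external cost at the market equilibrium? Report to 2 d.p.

357.25

Market equilibrium (private): 10.17 + 1.51x = 80.62 - 3.14x → x_m = 15.1505.
Total external cost = MEC × x_m = 23.58 × 15.1505 = 357.2488.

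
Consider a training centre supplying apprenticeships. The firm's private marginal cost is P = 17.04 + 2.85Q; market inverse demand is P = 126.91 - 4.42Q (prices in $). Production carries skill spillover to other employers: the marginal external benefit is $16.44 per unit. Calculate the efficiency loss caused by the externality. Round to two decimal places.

DWL = $18.59

Market equilibrium (private): 17.04 + 2.85Q = 126.91 - 4.42Q → Q_m = 15.1128.
Social marginal cost = private MC − MEB = 0.60 + 2.85Q.
Set SMC = demand: 0.60 + 2.85Q = 126.91 - 4.42Q → Q* = 17.3741.
The loss is the area between SMC and demand from Q* to Q_m; with linear curves that's a triangle of height MEB(Q_m).
DWL = ½ × 2.2613 × 16.4400 = 18.5879.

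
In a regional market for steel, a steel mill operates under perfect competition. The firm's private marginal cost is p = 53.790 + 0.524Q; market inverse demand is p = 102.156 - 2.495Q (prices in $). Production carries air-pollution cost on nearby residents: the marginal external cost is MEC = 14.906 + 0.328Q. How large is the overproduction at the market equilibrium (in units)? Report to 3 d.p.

6.024 units

Market equilibrium (private): 53.790 + 0.524Q = 102.156 - 2.495Q → Q_m = 16.0205.
Social marginal cost = private MC + MEC = 68.696 + 0.852Q.
Set SMC = demand: 68.696 + 0.852Q = 102.156 - 2.495Q → Q* = 9.9970.
Gap = |16.0205 − 9.9970| = 6.0235.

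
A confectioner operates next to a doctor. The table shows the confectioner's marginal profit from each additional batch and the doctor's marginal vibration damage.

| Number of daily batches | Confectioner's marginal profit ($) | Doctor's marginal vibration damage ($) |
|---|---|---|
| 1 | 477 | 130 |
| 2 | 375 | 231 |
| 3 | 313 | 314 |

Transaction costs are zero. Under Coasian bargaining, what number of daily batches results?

Bargaining reaches the level where marginal profit last exceeds marginal vibration damage.
That holds through level 2 (375 ≥ 231) but not at 3 (313 < 314).

2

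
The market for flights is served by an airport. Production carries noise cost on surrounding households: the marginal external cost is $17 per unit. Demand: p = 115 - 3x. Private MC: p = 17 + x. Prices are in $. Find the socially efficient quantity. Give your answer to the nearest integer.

Social marginal cost = private MC + MEC = 34 + x.
Set SMC = demand: 34 + x = 115 - 3x → x* = 20.2500.

x* = 20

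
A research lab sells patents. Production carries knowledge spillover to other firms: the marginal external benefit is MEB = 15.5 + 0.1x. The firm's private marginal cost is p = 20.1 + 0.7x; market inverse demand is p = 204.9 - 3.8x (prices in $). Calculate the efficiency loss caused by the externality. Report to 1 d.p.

Market equilibrium (private): 20.1 + 0.7x = 204.9 - 3.8x → x_m = 41.0667.
Social marginal cost = private MC − MEB = 4.6 + 0.6x.
Set SMC = demand: 4.6 + 0.6x = 204.9 - 3.8x → x* = 45.5227.
Between x* and x_m the wedge demand − SMC runs linearly from 0 to MEB(x_m), so the loss is a triangle.
DWL = ½ × 4.4560 × 19.6067 = 43.6837.

DWL = $43.7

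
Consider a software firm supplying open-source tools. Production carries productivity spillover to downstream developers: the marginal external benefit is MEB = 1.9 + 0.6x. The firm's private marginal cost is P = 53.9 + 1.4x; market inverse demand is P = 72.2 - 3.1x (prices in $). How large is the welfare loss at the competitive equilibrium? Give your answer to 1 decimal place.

Market equilibrium (private): 53.9 + 1.4x = 72.2 - 3.1x → x_m = 4.0667.
Social marginal cost = private MC − MEB = 52.0 + 0.8x.
Set SMC = demand: 52.0 + 0.8x = 72.2 - 3.1x → x* = 5.1795.
Between x* and x_m the wedge demand − SMC runs linearly from 0 to MEB(x_m), so the loss is a triangle.
DWL = ½ × 1.1128 × 4.3400 = 2.4148.

DWL = $2.4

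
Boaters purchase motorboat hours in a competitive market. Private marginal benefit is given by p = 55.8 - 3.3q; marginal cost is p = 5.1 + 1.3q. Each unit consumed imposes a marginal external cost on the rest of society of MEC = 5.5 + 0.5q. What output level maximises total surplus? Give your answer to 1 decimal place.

Social marginal benefit = demand − MEC = 50.3 - 3.8q.
Set SMB = MC: 50.3 - 3.8q = 5.1 + 1.3q → q* = 8.8627.

q* = 8.9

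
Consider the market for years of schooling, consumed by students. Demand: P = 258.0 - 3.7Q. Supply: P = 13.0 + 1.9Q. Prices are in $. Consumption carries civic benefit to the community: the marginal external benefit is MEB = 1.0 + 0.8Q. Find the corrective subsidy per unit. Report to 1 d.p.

subsidy = $42.0 per unit

Social marginal benefit = demand + MEB = 259.0 - 2.9Q.
Set SMB = MC: 259.0 - 2.9Q = 13.0 + 1.9Q → Q* = 51.2500.
The Pigouvian subsidy equals MEB at Q*: 1.0 + 0.8×51.2500 = 42.0000.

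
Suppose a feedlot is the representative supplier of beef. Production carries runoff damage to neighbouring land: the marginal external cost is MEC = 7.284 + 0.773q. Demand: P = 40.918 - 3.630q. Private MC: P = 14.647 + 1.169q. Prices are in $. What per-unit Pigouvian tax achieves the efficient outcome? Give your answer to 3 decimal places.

Social marginal cost = private MC + MEC = 21.931 + 1.942q.
Set SMC = demand: 21.931 + 1.942q = 40.918 - 3.630q → q* = 3.4076.
The Pigouvian tax equals MEC at q*: 7.284 + 0.773×3.4076 = 9.9181.

tax = $9.918 per unit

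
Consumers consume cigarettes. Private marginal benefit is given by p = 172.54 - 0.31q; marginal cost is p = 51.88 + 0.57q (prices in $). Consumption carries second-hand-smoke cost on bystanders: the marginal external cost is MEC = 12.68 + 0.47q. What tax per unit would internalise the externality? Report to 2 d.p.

Social marginal benefit = demand − MEC = 159.86 - 0.78q.
Set SMB = MC: 159.86 - 0.78q = 51.88 + 0.57q → q* = 79.9852.
The Pigouvian tax equals MEC at q*: 12.68 + 0.47×79.9852 = 50.2730.

tax = $50.27 per unit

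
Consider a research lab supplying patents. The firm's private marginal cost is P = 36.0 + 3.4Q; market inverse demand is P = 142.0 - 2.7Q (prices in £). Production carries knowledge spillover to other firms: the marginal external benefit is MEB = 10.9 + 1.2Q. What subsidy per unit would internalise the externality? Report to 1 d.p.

Social marginal cost = private MC − MEB = 25.1 + 2.2Q.
Set SMC = demand: 25.1 + 2.2Q = 142.0 - 2.7Q → Q* = 23.8571.
The Pigouvian subsidy equals MEB at Q*: 10.9 + 1.2×23.8571 = 39.5285.

subsidy = £39.5 per unit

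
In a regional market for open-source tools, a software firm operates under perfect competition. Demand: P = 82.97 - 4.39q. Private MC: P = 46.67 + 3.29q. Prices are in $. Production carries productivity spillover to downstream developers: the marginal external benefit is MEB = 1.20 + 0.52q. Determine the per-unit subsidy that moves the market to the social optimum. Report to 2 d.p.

Social marginal cost = private MC − MEB = 45.47 + 2.77q.
Set SMC = demand: 45.47 + 2.77q = 82.97 - 4.39q → q* = 5.2374.
The Pigouvian subsidy equals MEB at q*: 1.20 + 0.52×5.2374 = 3.9234.

subsidy = $3.92 per unit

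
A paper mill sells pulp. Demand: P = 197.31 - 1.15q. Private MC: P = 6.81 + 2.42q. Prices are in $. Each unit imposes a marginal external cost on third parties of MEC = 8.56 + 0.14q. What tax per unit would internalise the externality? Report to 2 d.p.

tax = $15.43 per unit

Social marginal cost = private MC + MEC = 15.37 + 2.56q.
Set SMC = demand: 15.37 + 2.56q = 197.31 - 1.15q → q* = 49.0404.
The Pigouvian tax equals MEC at q*: 8.56 + 0.14×49.0404 = 15.4257.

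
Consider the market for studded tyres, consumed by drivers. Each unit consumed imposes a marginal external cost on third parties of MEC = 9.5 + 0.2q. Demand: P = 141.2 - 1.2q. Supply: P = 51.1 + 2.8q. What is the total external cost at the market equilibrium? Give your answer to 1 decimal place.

264.7

Market equilibrium (private): 51.1 + 2.8q = 141.2 - 1.2q → q_m = 22.5250.
Total external cost = ∫₀^{q_m} (9.5 + 0.2q) dq = 9.5×22.5250 + ½×0.2×22.5250² = 264.7251.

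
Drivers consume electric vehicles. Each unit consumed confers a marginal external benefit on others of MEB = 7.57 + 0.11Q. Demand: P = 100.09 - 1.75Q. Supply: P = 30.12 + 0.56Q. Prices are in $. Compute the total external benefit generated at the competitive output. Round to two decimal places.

Market equilibrium (private): 30.12 + 0.56Q = 100.09 - 1.75Q → Q_m = 30.2900.
Total external benefit = ∫₀^{Q_m} (7.57 + 0.11Q) dQ = 7.57×30.2900 + ½×0.11×30.2900² = 279.7569.

$279.76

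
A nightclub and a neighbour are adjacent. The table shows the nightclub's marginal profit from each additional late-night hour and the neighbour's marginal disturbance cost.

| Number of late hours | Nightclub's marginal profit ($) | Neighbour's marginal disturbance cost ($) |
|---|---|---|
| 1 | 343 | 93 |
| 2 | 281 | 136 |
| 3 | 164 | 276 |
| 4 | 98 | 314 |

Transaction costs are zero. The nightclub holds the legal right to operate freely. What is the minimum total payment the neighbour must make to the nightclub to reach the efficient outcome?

Left alone the nightclub would choose level 4 (marginal profit stays positive).
Efficient level: k* = 2 (marginal profit ≥ marginal disturbance cost through 2).
The neighbour must at least cover the nightclub's forgone profit from cutting 4→2: 164 + 98 = 262.

$262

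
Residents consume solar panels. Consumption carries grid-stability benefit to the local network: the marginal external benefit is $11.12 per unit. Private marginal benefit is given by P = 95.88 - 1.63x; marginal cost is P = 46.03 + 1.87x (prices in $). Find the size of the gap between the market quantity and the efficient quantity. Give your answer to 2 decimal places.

3.18 units

Market equilibrium (private): 46.03 + 1.87x = 95.88 - 1.63x → x_m = 14.2429.
Social marginal benefit = demand + MEB = 107.00 - 1.63x.
Set SMB = MC: 107.00 - 1.63x = 46.03 + 1.87x → x* = 17.4200.
Gap = |14.2429 − 17.4200| = 3.1771.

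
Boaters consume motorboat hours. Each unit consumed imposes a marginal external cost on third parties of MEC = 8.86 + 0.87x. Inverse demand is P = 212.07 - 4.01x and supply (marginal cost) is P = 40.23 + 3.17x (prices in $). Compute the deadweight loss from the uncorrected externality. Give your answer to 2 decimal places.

Market equilibrium (private): 40.23 + 3.17x = 212.07 - 4.01x → x_m = 23.9331.
Social marginal benefit = demand − MEC = 203.21 - 4.88x.
Set SMB = MC: 203.21 - 4.88x = 40.23 + 3.17x → x* = 20.2460.
The welfare-loss triangle has base |x_m − x*| and height MEC(x_m) (the vertical gap between SMB and MC is zero at x* and MEC at x_m).
DWL = ½ × 3.6871 × 29.6818 = 54.7199.

DWL = $54.72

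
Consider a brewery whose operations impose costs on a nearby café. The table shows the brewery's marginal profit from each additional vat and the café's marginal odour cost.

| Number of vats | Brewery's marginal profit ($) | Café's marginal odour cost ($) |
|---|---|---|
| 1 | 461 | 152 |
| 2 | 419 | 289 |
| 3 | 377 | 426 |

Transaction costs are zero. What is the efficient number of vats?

Bargaining reaches the level where marginal profit last exceeds marginal odour cost.
That holds through level 2 (419 ≥ 289) but not at 3 (377 < 426).

2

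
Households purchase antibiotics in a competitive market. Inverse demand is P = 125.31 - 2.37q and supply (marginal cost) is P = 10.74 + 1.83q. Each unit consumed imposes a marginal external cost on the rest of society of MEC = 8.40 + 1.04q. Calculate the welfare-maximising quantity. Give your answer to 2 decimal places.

q* = 20.26

Social marginal benefit = demand − MEC = 116.91 - 3.41q.
Set SMB = MC: 116.91 - 3.41q = 10.74 + 1.83q → q* = 20.2615.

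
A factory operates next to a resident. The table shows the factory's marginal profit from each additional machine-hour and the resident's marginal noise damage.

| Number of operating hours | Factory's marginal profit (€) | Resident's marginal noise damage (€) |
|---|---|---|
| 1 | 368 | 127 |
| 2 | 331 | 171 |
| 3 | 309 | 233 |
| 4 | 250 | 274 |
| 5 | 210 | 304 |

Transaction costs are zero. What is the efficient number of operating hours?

3

Bargaining reaches the level where marginal profit last exceeds marginal noise damage.
That holds through level 3 (309 ≥ 233) but not at 4 (250 < 274).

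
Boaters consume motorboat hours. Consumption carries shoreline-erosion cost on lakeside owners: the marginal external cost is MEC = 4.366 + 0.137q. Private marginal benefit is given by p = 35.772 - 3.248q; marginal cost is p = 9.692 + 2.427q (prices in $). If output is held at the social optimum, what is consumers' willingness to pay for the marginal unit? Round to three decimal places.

P = $23.637

Social marginal benefit = demand − MEC = 31.406 - 3.385q.
Set SMB = MC: 31.406 - 3.385q = 9.692 + 2.427q → q* = 3.7361.
Consumer price on the demand curve at q*: 35.772 − 3.248×3.7361 = 23.6371.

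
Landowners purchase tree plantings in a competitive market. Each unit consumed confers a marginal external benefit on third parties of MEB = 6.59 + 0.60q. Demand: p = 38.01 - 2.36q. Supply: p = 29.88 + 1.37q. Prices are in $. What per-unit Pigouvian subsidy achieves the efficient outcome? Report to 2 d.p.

subsidy = $9.41 per unit

Social marginal benefit = demand + MEB = 44.60 - 1.76q.
Set SMB = MC: 44.60 - 1.76q = 29.88 + 1.37q → q* = 4.7029.
The Pigouvian subsidy equals MEB at q*: 6.59 + 0.60×4.7029 = 9.4117.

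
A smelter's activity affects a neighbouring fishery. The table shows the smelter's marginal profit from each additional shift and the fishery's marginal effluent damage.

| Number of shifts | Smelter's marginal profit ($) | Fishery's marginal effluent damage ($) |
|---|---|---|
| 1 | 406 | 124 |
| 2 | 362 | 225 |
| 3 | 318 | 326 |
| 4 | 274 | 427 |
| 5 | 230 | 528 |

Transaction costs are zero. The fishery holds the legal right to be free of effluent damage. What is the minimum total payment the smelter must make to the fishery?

Efficient level: marginal profit ≥ marginal effluent damage through level 2, so k* = 2.
With the fishery holding the right, the smelter must at least compensate total damage at k*: 124 + 225 = 349.

$349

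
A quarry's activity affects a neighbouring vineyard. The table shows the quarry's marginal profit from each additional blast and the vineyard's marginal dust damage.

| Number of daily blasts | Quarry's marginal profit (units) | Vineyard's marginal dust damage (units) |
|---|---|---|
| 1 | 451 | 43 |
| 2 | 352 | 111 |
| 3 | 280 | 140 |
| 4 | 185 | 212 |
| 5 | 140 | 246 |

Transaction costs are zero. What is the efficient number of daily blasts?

3

Bargaining reaches the level where marginal profit last exceeds marginal dust damage.
That holds through level 3 (280 ≥ 140) but not at 4 (185 < 212).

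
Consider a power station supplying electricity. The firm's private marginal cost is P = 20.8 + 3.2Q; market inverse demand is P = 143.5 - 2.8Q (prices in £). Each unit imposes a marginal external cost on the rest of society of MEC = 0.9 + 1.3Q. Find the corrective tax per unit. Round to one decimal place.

Social marginal cost = private MC + MEC = 21.7 + 4.5Q.
Set SMC = demand: 21.7 + 4.5Q = 143.5 - 2.8Q → Q* = 16.6849.
The Pigouvian tax equals MEC at Q*: 0.9 + 1.3×16.6849 = 22.5904.

tax = £22.6 per unit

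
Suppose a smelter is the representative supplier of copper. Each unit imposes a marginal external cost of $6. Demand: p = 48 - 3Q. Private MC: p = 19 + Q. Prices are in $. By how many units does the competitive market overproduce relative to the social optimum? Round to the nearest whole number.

Market equilibrium (private): 19 + Q = 48 - 3Q → Q_m = 7.2500.
Social marginal cost = private MC + MEC = 25 + Q.
Set SMC = demand: 25 + Q = 48 - 3Q → Q* = 5.7500.
Gap = |7.2500 − 5.7500| = 1.5000.

2 units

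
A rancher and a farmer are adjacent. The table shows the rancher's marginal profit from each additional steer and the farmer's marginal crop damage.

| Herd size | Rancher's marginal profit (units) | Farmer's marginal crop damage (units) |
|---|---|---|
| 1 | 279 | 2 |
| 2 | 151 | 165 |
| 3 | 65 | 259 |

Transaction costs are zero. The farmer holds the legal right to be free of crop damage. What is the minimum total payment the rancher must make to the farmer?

2

Efficient level: marginal profit ≥ marginal crop damage through level 1, so k* = 1.
With the farmer holding the right, the rancher must at least compensate total damage at k*: 2 = 2.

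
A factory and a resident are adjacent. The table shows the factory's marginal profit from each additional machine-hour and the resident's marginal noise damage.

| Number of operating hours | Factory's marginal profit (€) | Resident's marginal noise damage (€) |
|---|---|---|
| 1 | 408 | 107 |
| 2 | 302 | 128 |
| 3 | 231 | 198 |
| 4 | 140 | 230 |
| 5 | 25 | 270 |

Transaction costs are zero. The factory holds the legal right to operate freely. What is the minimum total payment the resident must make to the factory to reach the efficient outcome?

Left alone the factory would choose level 5 (marginal profit stays positive).
Efficient level: k* = 3 (marginal profit ≥ marginal noise damage through 3).
The resident must at least cover the factory's forgone profit from cutting 5→3: 140 + 25 = 165.

€165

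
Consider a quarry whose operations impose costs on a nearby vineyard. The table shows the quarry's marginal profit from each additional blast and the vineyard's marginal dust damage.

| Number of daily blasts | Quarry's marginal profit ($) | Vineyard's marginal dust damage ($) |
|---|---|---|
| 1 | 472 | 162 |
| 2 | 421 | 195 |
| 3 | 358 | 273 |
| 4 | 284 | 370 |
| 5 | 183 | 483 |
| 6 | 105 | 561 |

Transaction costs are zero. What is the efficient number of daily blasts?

Bargaining reaches the level where marginal profit last exceeds marginal dust damage.
That holds through level 3 (358 ≥ 273) but not at 4 (284 < 370).

3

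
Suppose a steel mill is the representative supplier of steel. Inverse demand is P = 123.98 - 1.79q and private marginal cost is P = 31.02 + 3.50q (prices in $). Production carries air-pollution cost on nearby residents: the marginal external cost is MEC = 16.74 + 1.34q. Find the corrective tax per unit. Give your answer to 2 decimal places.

tax = $32.14 per unit

Social marginal cost = private MC + MEC = 47.76 + 4.84q.
Set SMC = demand: 47.76 + 4.84q = 123.98 - 1.79q → q* = 11.4962.
The Pigouvian tax equals MEC at q*: 16.74 + 1.34×11.4962 = 32.1449.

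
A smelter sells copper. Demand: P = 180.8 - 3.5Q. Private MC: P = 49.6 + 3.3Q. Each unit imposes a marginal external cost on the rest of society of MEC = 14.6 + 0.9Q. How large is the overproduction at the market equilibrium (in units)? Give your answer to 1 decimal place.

Market equilibrium (private): 49.6 + 3.3Q = 180.8 - 3.5Q → Q_m = 19.2941.
Social marginal cost = private MC + MEC = 64.2 + 4.2Q.
Set SMC = demand: 64.2 + 4.2Q = 180.8 - 3.5Q → Q* = 15.1429.
Gap = |19.2941 − 15.1429| = 4.1512.

4.2 units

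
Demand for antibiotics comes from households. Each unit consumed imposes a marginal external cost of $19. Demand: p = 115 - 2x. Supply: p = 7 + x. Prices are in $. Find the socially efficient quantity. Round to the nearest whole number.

Social marginal benefit = demand − MEC = 96 - 2x.
Set SMB = MC: 96 - 2x = 7 + x → x* = 29.6667.

x* = 30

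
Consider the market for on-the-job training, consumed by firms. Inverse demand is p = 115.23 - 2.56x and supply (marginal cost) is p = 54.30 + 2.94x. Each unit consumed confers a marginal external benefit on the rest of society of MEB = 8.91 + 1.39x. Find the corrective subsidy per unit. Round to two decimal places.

subsidy = 32.53 per unit

Social marginal benefit = demand + MEB = 124.14 - 1.17x.
Set SMB = MC: 124.14 - 1.17x = 54.30 + 2.94x → x* = 16.9927.
The Pigouvian subsidy equals MEB at x*: 8.91 + 1.39×16.9927 = 32.5299.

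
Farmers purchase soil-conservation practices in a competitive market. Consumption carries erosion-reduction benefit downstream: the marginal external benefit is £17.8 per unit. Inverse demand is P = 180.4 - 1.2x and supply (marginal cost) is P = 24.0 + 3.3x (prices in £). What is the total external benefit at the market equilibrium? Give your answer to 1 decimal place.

Market equilibrium (private): 24.0 + 3.3x = 180.4 - 1.2x → x_m = 34.7556.
Total external benefit = MEB × x_m = 17.8 × 34.7556 = 618.6497.

£618.6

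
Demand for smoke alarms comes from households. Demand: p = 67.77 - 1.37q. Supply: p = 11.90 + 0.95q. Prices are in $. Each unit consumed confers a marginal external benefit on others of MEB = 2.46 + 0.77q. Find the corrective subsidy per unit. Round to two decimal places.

subsidy = $31.44 per unit

Social marginal benefit = demand + MEB = 70.23 - 0.60q.
Set SMB = MC: 70.23 - 0.60q = 11.90 + 0.95q → q* = 37.6323.
The Pigouvian subsidy equals MEB at q*: 2.46 + 0.77×37.6323 = 31.4369.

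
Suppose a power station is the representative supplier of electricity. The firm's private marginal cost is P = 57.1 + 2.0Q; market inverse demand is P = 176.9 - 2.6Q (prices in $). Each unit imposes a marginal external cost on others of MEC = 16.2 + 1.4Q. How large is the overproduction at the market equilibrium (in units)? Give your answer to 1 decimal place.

Market equilibrium (private): 57.1 + 2.0Q = 176.9 - 2.6Q → Q_m = 26.0435.
Social marginal cost = private MC + MEC = 73.3 + 3.4Q.
Set SMC = demand: 73.3 + 3.4Q = 176.9 - 2.6Q → Q* = 17.2667.
Gap = |26.0435 − 17.2667| = 8.7768.

8.8 units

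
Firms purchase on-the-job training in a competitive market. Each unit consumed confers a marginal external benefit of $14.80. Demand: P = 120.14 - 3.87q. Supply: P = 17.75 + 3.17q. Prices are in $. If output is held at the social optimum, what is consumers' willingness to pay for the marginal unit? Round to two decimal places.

P = $55.72

Social marginal benefit = demand + MEB = 134.94 - 3.87q.
Set SMB = MC: 134.94 - 3.87q = 17.75 + 3.17q → q* = 16.6463.
Consumer price on the demand curve at q*: 120.14 − 3.87×16.6463 = 55.7188.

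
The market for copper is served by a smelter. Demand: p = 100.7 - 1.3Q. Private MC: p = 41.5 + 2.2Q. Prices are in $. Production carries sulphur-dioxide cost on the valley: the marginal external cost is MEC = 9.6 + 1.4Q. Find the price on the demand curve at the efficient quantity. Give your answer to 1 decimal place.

P = $87.5

Social marginal cost = private MC + MEC = 51.1 + 3.6Q.
Set SMC = demand: 51.1 + 3.6Q = 100.7 - 1.3Q → Q* = 10.1224.
Consumer price on the demand curve at Q*: 100.7 − 1.3×10.1224 = 87.5409.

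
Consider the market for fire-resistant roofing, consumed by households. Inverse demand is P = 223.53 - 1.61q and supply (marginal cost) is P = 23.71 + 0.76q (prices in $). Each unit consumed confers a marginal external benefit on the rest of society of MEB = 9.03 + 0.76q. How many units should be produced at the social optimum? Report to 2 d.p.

q* = 129.72

Social marginal benefit = demand + MEB = 232.56 - 0.85q.
Set SMB = MC: 232.56 - 0.85q = 23.71 + 0.76q → q* = 129.7205.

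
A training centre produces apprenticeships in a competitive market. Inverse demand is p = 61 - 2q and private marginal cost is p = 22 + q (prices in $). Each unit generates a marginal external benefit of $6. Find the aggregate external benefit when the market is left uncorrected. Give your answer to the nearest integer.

$78

Market equilibrium (private): 22 + q = 61 - 2q → q_m = 13.0000.
Total external benefit = MEB × q_m = 6 × 13.0000 = 78.0000.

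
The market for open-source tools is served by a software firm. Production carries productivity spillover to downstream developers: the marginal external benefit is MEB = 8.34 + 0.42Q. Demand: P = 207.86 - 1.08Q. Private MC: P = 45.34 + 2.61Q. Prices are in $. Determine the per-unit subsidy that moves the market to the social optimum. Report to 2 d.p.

Social marginal cost = private MC − MEB = 37.00 + 2.19Q.
Set SMC = demand: 37.00 + 2.19Q = 207.86 - 1.08Q → Q* = 52.2508.
The Pigouvian subsidy equals MEB at Q*: 8.34 + 0.42×52.2508 = 30.2853.

subsidy = $30.29 per unit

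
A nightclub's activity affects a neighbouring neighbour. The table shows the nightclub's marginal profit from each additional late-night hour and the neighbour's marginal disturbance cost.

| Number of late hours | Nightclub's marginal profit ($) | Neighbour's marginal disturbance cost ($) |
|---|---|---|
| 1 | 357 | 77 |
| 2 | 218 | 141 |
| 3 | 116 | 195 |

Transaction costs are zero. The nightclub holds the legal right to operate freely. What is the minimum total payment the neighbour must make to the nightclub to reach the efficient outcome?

$116

Left alone the nightclub would choose level 3 (marginal profit stays positive).
Efficient level: k* = 2 (marginal profit ≥ marginal disturbance cost through 2).
The neighbour must at least cover the nightclub's forgone profit from cutting 3→2: 116 = 116.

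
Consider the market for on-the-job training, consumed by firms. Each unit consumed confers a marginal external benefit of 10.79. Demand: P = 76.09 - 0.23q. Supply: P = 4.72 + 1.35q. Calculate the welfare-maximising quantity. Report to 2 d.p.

Social marginal benefit = demand + MEB = 86.88 - 0.23q.
Set SMB = MC: 86.88 - 0.23q = 4.72 + 1.35q → q* = 52.0000.

q* = 52.00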